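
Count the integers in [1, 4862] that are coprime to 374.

Prime factors of 374: 2, 11, 17. Count integers ≤ 4862 divisible by none of them.
By inclusion–exclusion: 4862 − ⌊4862/2⌋ − ⌊4862/11⌋ − ⌊4862/17⌋ + ⌊4862/22⌋ + ⌊4862/34⌋ + ⌊4862/187⌋ − ⌊4862/374⌋ = 2080.

2080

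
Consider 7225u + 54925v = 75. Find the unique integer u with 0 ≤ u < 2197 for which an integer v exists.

Reduce mod 54925: 7225u ≡ 75 (mod 54925). With g = gcd(7225, 54925) = 25 dividing 75, divide through: 289u ≡ 3 (mod 2197).
Since gcd(289, 2197) = 1, u ≡ 3·(289)⁻¹ ≡ 2159 (mod 2197). Smallest non-negative: 2159.

2159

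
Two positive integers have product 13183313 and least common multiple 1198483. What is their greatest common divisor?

From gcd × lcm = ab: gcd = 13183313 / 1198483 = 11.

11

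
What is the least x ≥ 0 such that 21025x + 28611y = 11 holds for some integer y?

Reduce mod 28611: 21025x ≡ 11 (mod 28611). With g = gcd(21025, 28611) = 1 dividing 11, divide through: 21025x ≡ 11 (mod 28611).
Since gcd(21025, 28611) = 1, x ≡ 11·(21025)⁻¹ ≡ 19118 (mod 28611). Smallest non-negative: 19118.

19118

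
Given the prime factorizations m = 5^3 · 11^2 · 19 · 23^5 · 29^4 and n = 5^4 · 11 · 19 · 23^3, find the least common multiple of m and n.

6541090536042198125

max exponent per prime: 5^4 · 11^2 · 19 · 23^5 · 29^4 = 6541090536042198125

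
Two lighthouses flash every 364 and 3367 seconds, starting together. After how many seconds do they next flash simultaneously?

gcd first: 3367 = 9·364 + 91; 364 = 4·91 + 0 → gcd = 91
lcm = 364·3367/gcd = 1225588/91 = 13468

13468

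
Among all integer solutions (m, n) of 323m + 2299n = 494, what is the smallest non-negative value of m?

gcd(323, 2299) = 19 (Euclid: 2299 = 7·323 + 38; 323 = 8·38 + 19; 38 = 2·19 + 0), and 19 | 494.
Extended Euclid: 323·(57) + 2299·(-8) = 19. Scale by 26: m₀ = 1482.
General solution m = m₀ + 121t; reducing mod 121 gives m = 30 (and n = -4).

30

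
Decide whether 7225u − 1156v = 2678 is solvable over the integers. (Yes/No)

By Bézout, 7225u − 1156v = 2678 has integer solutions iff gcd(7225, 1156) | 2678.
Euclid: 7225 = 6·1156 + 289; 1156 = 4·289 + 0. gcd = 289; 2678 mod 289 = 77. No.

No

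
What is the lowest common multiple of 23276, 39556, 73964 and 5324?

lcm(23276, 39556) = 23276·39556/gcd = 920705456/44 = 20925124
lcm(20925124, 73964) = 20925124·73964/gcd = 1547705871536/44 = 35175133444
lcm(35175133444, 5324) = 35175133444·5324/gcd = 187272410455856/44 = 4256191146724

4256191146724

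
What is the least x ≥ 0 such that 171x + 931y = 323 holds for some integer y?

gcd(171, 931) = 19 (Euclid: 931 = 5·171 + 76; 171 = 2·76 + 19; 76 = 4·19 + 0), and 19 | 323.
Extended Euclid: 171·(11) + 931·(-2) = 19. Scale by 17: x₀ = 187.
General solution x = x₀ + 49t; reducing mod 49 gives x = 40 (and y = -7).

40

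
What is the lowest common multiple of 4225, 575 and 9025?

35080175

4225 = 5² · 13²; 575 = 5² · 23; 9025 = 5² · 19²
lcm takes max exponent of each prime: 5² · 13² · 19² · 23 = 35080175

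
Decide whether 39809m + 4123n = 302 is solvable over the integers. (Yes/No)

gcd(39809, 4123): 39809 = 9·4123 + 2702; 4123 = 1·2702 + 1421; 2702 = 1·1421 + 1281; 1421 = 1·1281 + 140; 1281 = 9·140 + 21; 140 = 6·21 + 14; 21 = 1·14 + 7; 14 = 2·7 + 0 → 7
7 does not divide 302, so a solution does not exist.

No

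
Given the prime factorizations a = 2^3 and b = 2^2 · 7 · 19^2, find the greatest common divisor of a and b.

min exponent per shared prime: 2^2 = 4

4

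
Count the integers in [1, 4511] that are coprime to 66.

66 = 2·3·11. Inclusion–exclusion on these primes:
4511 − ⌊4511/2⌋ − ⌊4511/3⌋ − ⌊4511/11⌋ + ⌊4511/6⌋ + ⌊4511/22⌋ + ⌊4511/33⌋ − ⌊4511/66⌋ = 1367

1367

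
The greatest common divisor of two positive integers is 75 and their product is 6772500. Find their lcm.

For any two positive integers, gcd × lcm equals their product. Hence lcm = 6772500 / 75 = 90300.

90300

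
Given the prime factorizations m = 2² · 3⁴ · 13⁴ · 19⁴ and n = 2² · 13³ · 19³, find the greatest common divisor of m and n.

60276892

min exponent per shared prime: 2² · 13³ · 19³ = 60276892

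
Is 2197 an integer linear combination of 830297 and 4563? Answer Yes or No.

gcd(830297, 4563): 830297 = 181·4563 + 4394; 4563 = 1·4394 + 169; 4394 = 26·169 + 0 → 169
169 divides 2197, so a solution exists.

Yes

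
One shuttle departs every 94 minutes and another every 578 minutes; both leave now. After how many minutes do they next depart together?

27166

gcd first: 578 = 6·94 + 14; 94 = 6·14 + 10; 14 = 1·10 + 4; 10 = 2·4 + 2; 4 = 2·2 + 0 → gcd = 2
lcm = 94·578/gcd = 54332/2 = 27166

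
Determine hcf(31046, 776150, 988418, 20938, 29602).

722

gcd(31046, 776150): 776150 = 25·31046 + 0 → 31046
gcd(31046, 988418): 988418 = 31·31046 + 25992; 31046 = 1·25992 + 5054; 25992 = 5·5054 + 722; 5054 = 7·722 + 0 → 722
gcd(722, 20938): 20938 = 29·722 + 0 → 722
gcd(722, 29602): 29602 = 41·722 + 0 → 722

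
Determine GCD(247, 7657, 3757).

13

gcd(247, 7657): 7657 = 31·247 + 0 → 247
gcd(247, 3757): 3757 = 15·247 + 52; 247 = 4·52 + 39; 52 = 1·39 + 13; 39 = 3·13 + 0 → 13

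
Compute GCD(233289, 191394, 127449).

gcd(233289, 191394): 233289 = 1·191394 + 41895; 191394 = 4·41895 + 23814; 41895 = 1·23814 + 18081; 23814 = 1·18081 + 5733; 18081 = 3·5733 + 882; 5733 = 6·882 + 441; 882 = 2·441 + 0 → 441
gcd(441, 127449): 127449 = 289·441 + 0 → 441

441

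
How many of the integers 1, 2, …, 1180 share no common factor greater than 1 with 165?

571

165 = 3·5·11. Inclusion–exclusion on these primes:
1180 − ⌊1180/3⌋ − ⌊1180/5⌋ − ⌊1180/11⌋ + ⌊1180/15⌋ + ⌊1180/33⌋ + ⌊1180/55⌋ − ⌊1180/165⌋ = 571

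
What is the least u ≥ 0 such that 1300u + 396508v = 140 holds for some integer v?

44226

Euclid: 396508 = 305·1300 + 8; 1300 = 162·8 + 4; 8 = 2·4 + 0 → gcd = 4; 140 = 4·35.
Back-substitution yields 1300·(49411) + 396508·(-162) = 4, so one solution is u = 49411·35 = 1729385, v = -162·35 = -5670.
Solutions in u differ by 396508/4 = 99127; the one in [0, 99127) is 1729385 mod 99127 = 44226.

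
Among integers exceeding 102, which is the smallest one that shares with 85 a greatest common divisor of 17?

85 = 17·5. Any m with gcd(m, 85) = 17 is a multiple of 17, say 17s, with s coprime to 5.
Need s > 102/17, so s ≥ 7. First s ≥ 7 with gcd(s, 5) = 1 is s = 7. Thus m = 17·7 = 119.

119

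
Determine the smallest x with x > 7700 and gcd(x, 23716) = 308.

23716 = 308·77. Any x with gcd(x, 23716) = 308 is a multiple of 308, say 308s, with s coprime to 77.
Need s > 7700/308, so s ≥ 26. First s ≥ 26 with gcd(s, 77) = 1 is s = 26. Thus x = 308·26 = 8008.

8008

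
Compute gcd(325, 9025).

325 = 5² · 13
9025 = 5² · 19²
Common: 5² = 25

25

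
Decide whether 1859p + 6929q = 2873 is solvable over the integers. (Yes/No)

By Bézout, 1859p + 6929q = 2873 has integer solutions iff gcd(1859, 6929) | 2873.
Euclid: 6929 = 3·1859 + 1352; 1859 = 1·1352 + 507; 1352 = 2·507 + 338; 507 = 1·338 + 169; 338 = 2·169 + 0. gcd = 169; 2873 mod 169 = 0. Yes.

Yes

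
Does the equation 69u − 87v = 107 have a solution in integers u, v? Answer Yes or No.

gcd(69, 87): 87 = 1·69 + 18; 69 = 3·18 + 15; 18 = 1·15 + 3; 15 = 5·3 + 0 → 3
3 does not divide 107, so a solution does not exist.

No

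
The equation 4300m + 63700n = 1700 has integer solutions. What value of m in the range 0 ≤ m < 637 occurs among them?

430

gcd(4300, 63700) = 100 (Euclid: 63700 = 14·4300 + 3500; 4300 = 1·3500 + 800; 3500 = 4·800 + 300; 800 = 2·300 + 200; 300 = 1·200 + 100; 200 = 2·100 + 0), and 100 | 1700.
Extended Euclid: 4300·(-237) + 63700·(16) = 100. Scale by 17: m₀ = -4029.
General solution m = m₀ + 637t; reducing mod 637 gives m = 430 (and n = -29).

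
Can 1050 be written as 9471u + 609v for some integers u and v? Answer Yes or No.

Yes

gcd(9471, 609): 9471 = 15·609 + 336; 609 = 1·336 + 273; 336 = 1·273 + 63; 273 = 4·63 + 21; 63 = 3·21 + 0 → 21
21 divides 1050, so a solution exists.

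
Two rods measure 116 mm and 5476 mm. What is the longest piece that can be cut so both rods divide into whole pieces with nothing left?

Euclid: 5476 = 47·116 + 24; 116 = 4·24 + 20; 24 = 1·20 + 4; 20 = 5·4 + 0. Last nonzero remainder: 4.

4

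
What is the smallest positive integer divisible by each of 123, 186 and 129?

123 = 3 · 41; 186 = 2 · 3 · 31; 129 = 3 · 43
lcm takes max exponent of each prime: 2 · 3 · 31 · 41 · 43 = 327918

327918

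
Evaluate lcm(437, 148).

gcd first: 437 = 2·148 + 141; 148 = 1·141 + 7; 141 = 20·7 + 1; 7 = 7·1 + 0 → gcd = 1
lcm = 437·148/gcd = 64676/1 = 64676

64676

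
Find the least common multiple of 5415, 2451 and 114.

5415 = 3 · 5 · 19²; 2451 = 3 · 19 · 43; 114 = 2 · 3 · 19
lcm takes max exponent of each prime: 2 · 3 · 5 · 19² · 43 = 465690

465690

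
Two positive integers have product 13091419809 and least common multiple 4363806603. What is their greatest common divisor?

From gcd × lcm = pq: gcd = 13091419809 / 4363806603 = 3.

3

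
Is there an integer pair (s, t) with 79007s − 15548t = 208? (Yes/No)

Yes

By Bézout, 79007s − 15548t = 208 has integer solutions iff gcd(79007, 15548) | 208.
Euclid: 79007 = 5·15548 + 1267; 15548 = 12·1267 + 344; 1267 = 3·344 + 235; 344 = 1·235 + 109; 235 = 2·109 + 17; 109 = 6·17 + 7; 17 = 2·7 + 3; 7 = 2·3 + 1; 3 = 3·1 + 0. gcd = 1; 208 mod 1 = 0. Yes.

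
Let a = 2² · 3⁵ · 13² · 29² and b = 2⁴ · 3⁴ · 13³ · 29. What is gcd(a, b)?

min exponent per shared prime: 2² · 3⁴ · 13² · 29 = 1587924

1587924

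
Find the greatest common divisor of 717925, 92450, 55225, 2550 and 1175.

gcd(717925, 92450): 717925 = 7·92450 + 70775; 92450 = 1·70775 + 21675; 70775 = 3·21675 + 5750; 21675 = 3·5750 + 4425; 5750 = 1·4425 + 1325; 4425 = 3·1325 + 450; 1325 = 2·450 + 425; 450 = 1·425 + 25; 425 = 17·25 + 0 → 25
gcd(25, 55225): 55225 = 2209·25 + 0 → 25
gcd(25, 2550): 2550 = 102·25 + 0 → 25
gcd(25, 1175): 1175 = 47·25 + 0 → 25

25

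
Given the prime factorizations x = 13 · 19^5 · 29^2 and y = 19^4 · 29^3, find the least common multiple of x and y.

max exponent per prime: 13 · 19^5 · 29^3 = 785064520643

785064520643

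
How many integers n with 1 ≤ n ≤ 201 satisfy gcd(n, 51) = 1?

126

51 = 3·17. Inclusion–exclusion on these primes:
201 − ⌊201/3⌋ − ⌊201/17⌋ + ⌊201/51⌋ = 126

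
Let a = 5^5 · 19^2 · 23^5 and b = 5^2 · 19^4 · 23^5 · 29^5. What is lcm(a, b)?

max exponent per prime: 5^5 · 19^4 · 23^5 · 29^5 = 53764250397301226084375

53764250397301226084375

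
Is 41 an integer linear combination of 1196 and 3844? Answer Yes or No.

gcd(1196, 3844): 3844 = 3·1196 + 256; 1196 = 4·256 + 172; 256 = 1·172 + 84; 172 = 2·84 + 4; 84 = 21·4 + 0 → 4
4 does not divide 41, so a solution does not exist.

No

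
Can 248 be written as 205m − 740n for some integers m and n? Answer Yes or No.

No

By Bézout, 205m − 740n = 248 has integer solutions iff gcd(205, 740) | 248.
Euclid: 740 = 3·205 + 125; 205 = 1·125 + 80; 125 = 1·80 + 45; 80 = 1·45 + 35; 45 = 1·35 + 10; 35 = 3·10 + 5; 10 = 2·5 + 0. gcd = 5; 248 mod 5 = 3. No.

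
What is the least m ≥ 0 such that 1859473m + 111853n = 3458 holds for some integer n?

gcd(1859473, 111853) = 133 (Euclid: 1859473 = 16·111853 + 69825; 111853 = 1·69825 + 42028; 69825 = 1·42028 + 27797; 42028 = 1·27797 + 14231; 27797 = 1·14231 + 13566; 14231 = 1·13566 + 665; 13566 = 20·665 + 266; 665 = 2·266 + 133; 266 = 2·133 + 0), and 133 | 3458.
Extended Euclid: 1859473·(-338) + 111853·(5619) = 133. Scale by 26: m₀ = -8788.
General solution m = m₀ + 841t; reducing mod 841 gives m = 463 (and n = -7697).

463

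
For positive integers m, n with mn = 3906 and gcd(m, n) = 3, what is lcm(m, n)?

Since gcd(m,n)·lcm(m,n) = mn, lcm = 3906/3 = 1302.

1302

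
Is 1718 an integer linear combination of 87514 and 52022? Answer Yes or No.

No

By Bézout, 87514s − 52022t = 1718 has integer solutions iff gcd(87514, 52022) | 1718.
Euclid: 87514 = 1·52022 + 35492; 52022 = 1·35492 + 16530; 35492 = 2·16530 + 2432; 16530 = 6·2432 + 1938; 2432 = 1·1938 + 494; 1938 = 3·494 + 456; 494 = 1·456 + 38; 456 = 12·38 + 0. gcd = 38; 1718 mod 38 = 8. No.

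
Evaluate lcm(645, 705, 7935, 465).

497135685

645 = 3 · 5 · 43; 705 = 3 · 5 · 47; 7935 = 3 · 5 · 23²; 465 = 3 · 5 · 31
lcm takes max exponent of each prime: 3 · 5 · 23² · 31 · 43 · 47 = 497135685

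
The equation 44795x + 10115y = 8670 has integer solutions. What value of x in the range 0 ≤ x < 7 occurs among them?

2

Reduce mod 10115: 44795x ≡ 8670 (mod 10115). With g = gcd(44795, 10115) = 1445 dividing 8670, divide through: 31x ≡ 6 (mod 7).
Since gcd(31, 7) = 1, x ≡ 6·(31)⁻¹ ≡ 2 (mod 7). Smallest non-negative: 2.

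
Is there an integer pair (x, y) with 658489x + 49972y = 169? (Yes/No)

gcd(658489, 49972): 658489 = 13·49972 + 8853; 49972 = 5·8853 + 5707; 8853 = 1·5707 + 3146; 5707 = 1·3146 + 2561; 3146 = 1·2561 + 585; 2561 = 4·585 + 221; 585 = 2·221 + 143; 221 = 1·143 + 78; 143 = 1·78 + 65; 78 = 1·65 + 13; 65 = 5·13 + 0 → 13
13 divides 169, so a solution exists.

Yes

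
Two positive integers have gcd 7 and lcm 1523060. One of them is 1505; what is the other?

7084

Using pq = gcd(p,q)·lcm(p,q) = 7·1523060 = 10661420, we get q = 10661420/1505 = 7084.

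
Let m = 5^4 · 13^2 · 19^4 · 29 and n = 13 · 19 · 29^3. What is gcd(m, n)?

min exponent per shared prime: 13 · 19 · 29 = 7163

7163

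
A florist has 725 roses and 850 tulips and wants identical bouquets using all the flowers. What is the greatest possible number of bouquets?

25

725 = 5² · 29
850 = 2 · 5² · 17
Common: 5² = 25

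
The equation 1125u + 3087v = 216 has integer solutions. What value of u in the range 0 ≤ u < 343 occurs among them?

88

gcd(1125, 3087) = 9 (Euclid: 3087 = 2·1125 + 837; 1125 = 1·837 + 288; 837 = 2·288 + 261; 288 = 1·261 + 27; 261 = 9·27 + 18; 27 = 1·18 + 9; 18 = 2·9 + 0), and 9 | 216.
Extended Euclid: 1125·(118) + 3087·(-43) = 9. Scale by 24: u₀ = 2832.
General solution u = u₀ + 343t; reducing mod 343 gives u = 88 (and v = -32).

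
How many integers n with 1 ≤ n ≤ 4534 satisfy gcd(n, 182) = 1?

1794

Prime factors of 182: 2, 7, 13. Count integers ≤ 4534 divisible by none of them.
By inclusion–exclusion: 4534 − ⌊4534/2⌋ − ⌊4534/7⌋ − ⌊4534/13⌋ + ⌊4534/14⌋ + ⌊4534/26⌋ + ⌊4534/91⌋ − ⌊4534/182⌋ = 1794.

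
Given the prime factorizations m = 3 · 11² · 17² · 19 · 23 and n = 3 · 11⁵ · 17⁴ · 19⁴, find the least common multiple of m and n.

max exponent per prime: 3 · 11⁵ · 17⁴ · 19⁴ · 23 = 120954660234377079

120954660234377079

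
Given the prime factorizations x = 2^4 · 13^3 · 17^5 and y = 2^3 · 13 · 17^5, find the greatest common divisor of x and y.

min exponent per shared prime: 2^3 · 13 · 17^5 = 147665128

147665128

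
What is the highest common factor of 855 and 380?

95

855 = 3² · 5 · 19
380 = 2² · 5 · 19
Common: 5 · 19 = 95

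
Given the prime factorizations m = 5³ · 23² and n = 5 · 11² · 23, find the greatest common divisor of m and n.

115

min exponent per shared prime: 5 · 23 = 115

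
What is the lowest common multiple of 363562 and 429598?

gcd first: 429598 = 1·363562 + 66036; 363562 = 5·66036 + 33382; 66036 = 1·33382 + 32654; 33382 = 1·32654 + 728; 32654 = 44·728 + 622; 728 = 1·622 + 106; 622 = 5·106 + 92; 106 = 1·92 + 14; 92 = 6·14 + 8; 14 = 1·8 + 6; 8 = 1·6 + 2; 6 = 3·2 + 0 → gcd = 2
lcm = 363562·429598/gcd = 156185508076/2 = 78092754038

78092754038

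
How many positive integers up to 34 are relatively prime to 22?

22 = 2·11. Inclusion–exclusion on these primes:
34 − ⌊34/2⌋ − ⌊34/11⌋ + ⌊34/22⌋ = 15

15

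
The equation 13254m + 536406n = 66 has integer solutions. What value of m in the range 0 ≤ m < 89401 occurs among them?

64066

Reduce mod 536406: 13254m ≡ 66 (mod 536406). With g = gcd(13254, 536406) = 6 dividing 66, divide through: 2209m ≡ 11 (mod 89401).
Since gcd(2209, 89401) = 1, m ≡ 11·(2209)⁻¹ ≡ 64066 (mod 89401). Smallest non-negative: 64066.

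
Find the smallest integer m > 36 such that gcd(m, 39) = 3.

39 = 3·13. Any m with gcd(m, 39) = 3 is a multiple of 3, say 3s, with s coprime to 13.
Need s > 36/3, so s ≥ 13. First s ≥ 13 with gcd(s, 13) = 1 is s = 14. Thus m = 3·14 = 42.

42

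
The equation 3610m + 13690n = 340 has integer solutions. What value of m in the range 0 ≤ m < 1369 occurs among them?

Reduce mod 13690: 3610m ≡ 340 (mod 13690). With g = gcd(3610, 13690) = 10 dividing 340, divide through: 361m ≡ 34 (mod 1369).
Since gcd(361, 1369) = 1, m ≡ 34·(361)⁻¹ ≡ 1024 (mod 1369). Smallest non-negative: 1024.

1024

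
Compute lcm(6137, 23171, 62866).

30932775238

lcm(6137, 23171) = 6137·23171/gcd = 142200427/17 = 8364731
lcm(8364731, 62866) = 8364731·62866/gcd = 525857179046/17 = 30932775238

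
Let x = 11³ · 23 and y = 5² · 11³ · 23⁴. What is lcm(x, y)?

9311709275

max exponent per prime: 5² · 11³ · 23⁴ = 9311709275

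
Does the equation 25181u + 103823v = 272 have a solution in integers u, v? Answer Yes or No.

By Bézout, 25181u + 103823v = 272 has integer solutions iff gcd(25181, 103823) | 272.
Euclid: 103823 = 4·25181 + 3099; 25181 = 8·3099 + 389; 3099 = 7·389 + 376; 389 = 1·376 + 13; 376 = 28·13 + 12; 13 = 1·12 + 1; 12 = 12·1 + 0. gcd = 1; 272 mod 1 = 0. Yes.

Yes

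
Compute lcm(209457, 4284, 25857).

209457 = 3² · 17 · 37²; 4284 = 2² · 3² · 7 · 17; 25857 = 3² · 13² · 17
lcm takes max exponent of each prime: 2² · 3² · 7 · 13² · 17 · 37² = 991150524

991150524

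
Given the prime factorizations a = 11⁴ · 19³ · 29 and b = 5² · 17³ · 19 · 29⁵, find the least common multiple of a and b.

252992883979621547575

max exponent per prime: 5² · 11⁴ · 17³ · 19³ · 29⁵ = 252992883979621547575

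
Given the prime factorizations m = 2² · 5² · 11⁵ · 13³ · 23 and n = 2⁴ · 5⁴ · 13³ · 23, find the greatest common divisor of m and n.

min exponent per shared prime: 2² · 5² · 13³ · 23 = 5053100

5053100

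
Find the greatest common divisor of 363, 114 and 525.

3

gcd(363, 114): 363 = 3·114 + 21; 114 = 5·21 + 9; 21 = 2·9 + 3; 9 = 3·3 + 0 → 3
gcd(3, 525): 525 = 175·3 + 0 → 3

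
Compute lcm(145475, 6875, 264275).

145475 = 5² · 11 · 23²; 6875 = 5⁴ · 11; 264275 = 5² · 11 · 31²
lcm takes max exponent of each prime: 5⁴ · 11 · 23² · 31² = 3495036875

3495036875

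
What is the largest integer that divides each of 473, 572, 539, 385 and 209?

gcd(473, 572): 572 = 1·473 + 99; 473 = 4·99 + 77; 99 = 1·77 + 22; 77 = 3·22 + 11; 22 = 2·11 + 0 → 11
gcd(11, 539): 539 = 49·11 + 0 → 11
gcd(11, 385): 385 = 35·11 + 0 → 11
gcd(11, 209): 209 = 19·11 + 0 → 11

11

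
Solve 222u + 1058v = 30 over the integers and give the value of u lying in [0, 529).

186

gcd(222, 1058) = 2 (Euclid: 1058 = 4·222 + 170; 222 = 1·170 + 52; 170 = 3·52 + 14; 52 = 3·14 + 10; 14 = 1·10 + 4; 10 = 2·4 + 2; 4 = 2·2 + 0), and 2 | 30.
Extended Euclid: 222·(224) + 1058·(-47) = 2. Scale by 15: u₀ = 3360.
General solution u = u₀ + 529t; reducing mod 529 gives u = 186 (and v = -39).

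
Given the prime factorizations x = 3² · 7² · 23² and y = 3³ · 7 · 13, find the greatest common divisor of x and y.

min exponent per shared prime: 3² · 7 = 63

63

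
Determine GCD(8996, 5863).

8996 = 2² · 13 · 173
5863 = 11 · 13 · 41
Common: 13 = 13

13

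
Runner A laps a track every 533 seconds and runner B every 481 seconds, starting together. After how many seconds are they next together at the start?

19721

533 = 13 · 41; 481 = 13 · 37
max exponents: 13 · 37 · 41 = 19721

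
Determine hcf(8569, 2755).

19

8569 = 11 · 19 · 41
2755 = 5 · 19 · 29
Common: 19 = 19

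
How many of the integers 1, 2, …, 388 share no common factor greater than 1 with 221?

221 = 13·17. Inclusion–exclusion on these primes:
388 − ⌊388/13⌋ − ⌊388/17⌋ + ⌊388/221⌋ = 338

338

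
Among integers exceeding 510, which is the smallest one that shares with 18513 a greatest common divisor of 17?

527

gcd(m, 18513) = 17 forces 17 | m; write m = 17s. Then gcd(17s, 17·1089) = 17·gcd(s, 1089), so need gcd(s, 1089) = 1.
17s > 510 gives s ≥ 31. The least s ≥ 31 coprime to 1089 is 31, so m = 17·31 = 527.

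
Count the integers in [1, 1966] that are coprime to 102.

616

102 = 2·3·17. Inclusion–exclusion on these primes:
1966 − ⌊1966/2⌋ − ⌊1966/3⌋ − ⌊1966/17⌋ + ⌊1966/6⌋ + ⌊1966/34⌋ + ⌊1966/51⌋ − ⌊1966/102⌋ = 616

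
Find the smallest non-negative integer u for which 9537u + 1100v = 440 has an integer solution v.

gcd(9537, 1100) = 11 (Euclid: 9537 = 8·1100 + 737; 1100 = 1·737 + 363; 737 = 2·363 + 11; 363 = 33·11 + 0), and 11 | 440.
Extended Euclid: 9537·(3) + 1100·(-26) = 11. Scale by 40: u₀ = 120.
General solution u = u₀ + 100t; reducing mod 100 gives u = 20 (and v = -173).

20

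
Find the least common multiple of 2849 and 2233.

2849 = 7 · 11 · 37; 2233 = 7 · 11 · 29
max exponents: 7 · 11 · 29 · 37 = 82621

82621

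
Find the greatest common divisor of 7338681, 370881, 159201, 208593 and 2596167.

gcd(7338681, 370881): 7338681 = 19·370881 + 291942; 370881 = 1·291942 + 78939; 291942 = 3·78939 + 55125; 78939 = 1·55125 + 23814; 55125 = 2·23814 + 7497; 23814 = 3·7497 + 1323; 7497 = 5·1323 + 882; 1323 = 1·882 + 441; 882 = 2·441 + 0 → 441
gcd(441, 159201): 159201 = 361·441 + 0 → 441
gcd(441, 208593): 208593 = 473·441 + 0 → 441
gcd(441, 2596167): 2596167 = 5887·441 + 0 → 441

441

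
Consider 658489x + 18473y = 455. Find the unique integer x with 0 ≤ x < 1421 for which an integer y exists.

Euclid: 658489 = 35·18473 + 11934; 18473 = 1·11934 + 6539; 11934 = 1·6539 + 5395; 6539 = 1·5395 + 1144; 5395 = 4·1144 + 819; 1144 = 1·819 + 325; 819 = 2·325 + 169; 325 = 1·169 + 156; 169 = 1·156 + 13; 156 = 12·13 + 0 → gcd = 13; 455 = 13·35.
Back-substitution yields 658489·(113) + 18473·(-4028) = 13, so one solution is x = 113·35 = 3955, y = -4028·35 = -140980.
Solutions in x differ by 18473/13 = 1421; the one in [0, 1421) is 3955 mod 1421 = 1113.

1113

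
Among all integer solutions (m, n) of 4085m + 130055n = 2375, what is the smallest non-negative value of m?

Reduce mod 130055: 4085m ≡ 2375 (mod 130055). With g = gcd(4085, 130055) = 95 dividing 2375, divide through: 43m ≡ 25 (mod 1369).
Since gcd(43, 1369) = 1, m ≡ 25·(43)⁻¹ ≡ 701 (mod 1369). Smallest non-negative: 701.

701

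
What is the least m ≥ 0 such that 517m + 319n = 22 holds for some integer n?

Reduce mod 319: 517m ≡ 22 (mod 319). With g = gcd(517, 319) = 11 dividing 22, divide through: 47m ≡ 2 (mod 29).
Since gcd(47, 29) = 1, m ≡ 2·(47)⁻¹ ≡ 13 (mod 29). Smallest non-negative: 13.

13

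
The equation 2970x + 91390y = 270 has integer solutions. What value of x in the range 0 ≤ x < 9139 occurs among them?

Euclid: 91390 = 30·2970 + 2290; 2970 = 1·2290 + 680; 2290 = 3·680 + 250; 680 = 2·250 + 180; 250 = 1·180 + 70; 180 = 2·70 + 40; 70 = 1·40 + 30; 40 = 1·30 + 10; 30 = 3·10 + 0 → gcd = 10; 270 = 10·27.
Back-substitution yields 2970·(2554) + 91390·(-83) = 10, so one solution is x = 2554·27 = 68958, y = -83·27 = -2241.
Solutions in x differ by 91390/10 = 9139; the one in [0, 9139) is 68958 mod 9139 = 4985.

4985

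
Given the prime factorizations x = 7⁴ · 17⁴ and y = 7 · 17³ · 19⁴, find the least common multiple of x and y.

26133781118641

max exponent per prime: 7⁴ · 17⁴ · 19⁴ = 26133781118641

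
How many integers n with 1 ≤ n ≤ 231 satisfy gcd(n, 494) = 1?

494 = 2·13·19. Inclusion–exclusion on these primes:
231 − ⌊231/2⌋ − ⌊231/13⌋ − ⌊231/19⌋ + ⌊231/26⌋ + ⌊231/38⌋ + ⌊231/247⌋ − ⌊231/494⌋ = 101

101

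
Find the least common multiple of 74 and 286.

10582

gcd first: 286 = 3·74 + 64; 74 = 1·64 + 10; 64 = 6·10 + 4; 10 = 2·4 + 2; 4 = 2·2 + 0 → gcd = 2
lcm = 74·286/gcd = 21164/2 = 10582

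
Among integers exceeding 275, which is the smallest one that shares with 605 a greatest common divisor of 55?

Multiples of 55 above 275: 55·6, 55·7, … . Need the cofactor coprime to 605/55 = 11.
Checking s = 6, 7, … the first with gcd(s, 11) = 1 is s = 6, giving 330.

330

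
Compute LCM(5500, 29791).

5500 = 2² · 5³ · 11; 29791 = 31³
max exponents: 2² · 5³ · 11 · 31³ = 163850500

163850500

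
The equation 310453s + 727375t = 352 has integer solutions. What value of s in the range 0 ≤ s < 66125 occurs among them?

17059

gcd(310453, 727375) = 11 (Euclid: 727375 = 2·310453 + 106469; 310453 = 2·106469 + 97515; 106469 = 1·97515 + 8954; 97515 = 10·8954 + 7975; 8954 = 1·7975 + 979; 7975 = 8·979 + 143; 979 = 6·143 + 121; 143 = 1·121 + 22; 121 = 5·22 + 11; 22 = 2·11 + 0), and 11 | 352.
Extended Euclid: 310453·(-30463) + 727375·(13002) = 11. Scale by 32: s₀ = -974816.
General solution s = s₀ + 66125k; reducing mod 66125 gives s = 17059 (and t = -7281).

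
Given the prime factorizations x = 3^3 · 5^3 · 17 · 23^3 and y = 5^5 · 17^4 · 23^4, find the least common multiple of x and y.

1972063138584375

max exponent per prime: 3^3 · 5^5 · 17^4 · 23^4 = 1972063138584375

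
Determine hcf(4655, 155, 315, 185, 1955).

5

4655 = 5 · 7² · 19; 155 = 5 · 31; 315 = 3² · 5 · 7; 185 = 5 · 37; 1955 = 5 · 17 · 23
gcd takes min exponent of each prime: 5 = 5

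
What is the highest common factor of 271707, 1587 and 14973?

3

gcd(271707, 1587): 271707 = 171·1587 + 330; 1587 = 4·330 + 267; 330 = 1·267 + 63; 267 = 4·63 + 15; 63 = 4·15 + 3; 15 = 5·3 + 0 → 3
gcd(3, 14973): 14973 = 4991·3 + 0 → 3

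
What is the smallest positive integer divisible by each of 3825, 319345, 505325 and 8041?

3825 = 3² · 5² · 17; 319345 = 5 · 13 · 17³; 505325 = 5² · 17 · 29 · 41; 8041 = 11 · 17 · 43
lcm takes max exponent of each prime: 3² · 5² · 11 · 13 · 17³ · 29 · 41 · 43 = 8081940148425

8081940148425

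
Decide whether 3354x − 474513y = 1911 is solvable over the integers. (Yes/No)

Yes

By Bézout, 3354x − 474513y = 1911 has integer solutions iff gcd(3354, 474513) | 1911.
Euclid: 474513 = 141·3354 + 1599; 3354 = 2·1599 + 156; 1599 = 10·156 + 39; 156 = 4·39 + 0. gcd = 39; 1911 mod 39 = 0. Yes.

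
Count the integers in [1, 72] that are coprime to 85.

85 = 5·17. Inclusion–exclusion on these primes:
72 − ⌊72/5⌋ − ⌊72/17⌋ + ⌊72/85⌋ = 54

54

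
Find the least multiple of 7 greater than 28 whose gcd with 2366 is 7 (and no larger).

2366 = 7·338. Any t with gcd(t, 2366) = 7 is a multiple of 7, say 7s, with s coprime to 338.
Need s > 28/7, so s ≥ 5. First s ≥ 5 with gcd(s, 338) = 1 is s = 5. Thus t = 7·5 = 35.

35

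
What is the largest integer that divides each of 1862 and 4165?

1862 = 2 · 7² · 19
4165 = 5 · 7² · 17
Common: 7² = 49

49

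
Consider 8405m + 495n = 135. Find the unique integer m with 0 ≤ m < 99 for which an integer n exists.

36

gcd(8405, 495) = 5 (Euclid: 8405 = 16·495 + 485; 495 = 1·485 + 10; 485 = 48·10 + 5; 10 = 2·5 + 0), and 5 | 135.
Extended Euclid: 8405·(49) + 495·(-832) = 5. Scale by 27: m₀ = 1323.
General solution m = m₀ + 99t; reducing mod 99 gives m = 36 (and n = -611).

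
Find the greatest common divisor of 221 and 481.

221 = 13 · 17
481 = 13 · 37
Common: 13 = 13

13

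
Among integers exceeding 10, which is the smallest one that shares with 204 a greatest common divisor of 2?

14

Multiples of 2 above 10: 2·6, 2·7, … . Need the cofactor coprime to 204/2 = 102.
Checking s = 6, 7, … the first with gcd(s, 102) = 1 is s = 7, giving 14.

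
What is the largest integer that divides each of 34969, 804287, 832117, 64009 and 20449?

34969 = 11² · 17²; 804287 = 11² · 17² · 23; 832117 = 11² · 13 · 23²; 64009 = 11² · 23²; 20449 = 11² · 13²
gcd takes min exponent of each prime: 11² = 121

121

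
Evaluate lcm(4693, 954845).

12412985

4693 = 13 · 19²; 954845 = 5 · 19² · 23²
max exponents: 5 · 13 · 19² · 23² = 12412985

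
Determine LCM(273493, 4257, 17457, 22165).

213271208865

273493 = 11 · 23² · 47; 4257 = 3² · 11 · 43; 17457 = 3 · 11 · 23²; 22165 = 5 · 11 · 13 · 31
lcm takes max exponent of each prime: 3² · 5 · 11 · 13 · 23² · 31 · 43 · 47 = 213271208865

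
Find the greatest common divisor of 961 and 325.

Euclid: 961 = 2·325 + 311; 325 = 1·311 + 14; 311 = 22·14 + 3; 14 = 4·3 + 2; 3 = 1·2 + 1; 2 = 2·1 + 0. Last nonzero remainder: 1.

1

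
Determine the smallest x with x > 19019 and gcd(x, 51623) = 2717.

Multiples of 2717 above 19019: 2717·8, 2717·9, … . Need the cofactor coprime to 51623/2717 = 19.
Checking s = 8, 9, … the first with gcd(s, 19) = 1 is s = 8, giving 21736.

21736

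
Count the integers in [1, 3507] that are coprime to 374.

1501

Prime factors of 374: 2, 11, 17. Count integers ≤ 3507 divisible by none of them.
By inclusion–exclusion: 3507 − ⌊3507/2⌋ − ⌊3507/11⌋ − ⌊3507/17⌋ + ⌊3507/22⌋ + ⌊3507/34⌋ + ⌊3507/187⌋ − ⌊3507/374⌋ = 1501.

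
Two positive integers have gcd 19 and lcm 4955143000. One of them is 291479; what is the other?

Using uv = gcd(u,v)·lcm(u,v) = 19·4955143000 = 94147717000, we get v = 94147717000/291479 = 323000.

323000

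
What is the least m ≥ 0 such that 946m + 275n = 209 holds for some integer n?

4

gcd(946, 275) = 11 (Euclid: 946 = 3·275 + 121; 275 = 2·121 + 33; 121 = 3·33 + 22; 33 = 1·22 + 11; 22 = 2·11 + 0), and 11 | 209.
Extended Euclid: 946·(-9) + 275·(31) = 11. Scale by 19: m₀ = -171.
General solution m = m₀ + 25t; reducing mod 25 gives m = 4 (and n = -13).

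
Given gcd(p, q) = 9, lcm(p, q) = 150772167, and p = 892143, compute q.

Using pq = gcd(p,q)·lcm(p,q) = 9·150772167 = 1356949503, we get q = 1356949503/892143 = 1521.

1521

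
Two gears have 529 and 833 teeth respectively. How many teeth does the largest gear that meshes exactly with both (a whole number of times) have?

529 = 23²
833 = 7² · 17
Common: 1 = 1

1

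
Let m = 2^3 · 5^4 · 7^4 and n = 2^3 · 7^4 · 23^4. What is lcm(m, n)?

max exponent per prime: 2^3 · 5^4 · 7^4 · 23^4 = 3359491205000

3359491205000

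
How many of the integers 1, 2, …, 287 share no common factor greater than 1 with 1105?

200

Prime factors of 1105: 5, 13, 17. Count integers ≤ 287 divisible by none of them.
By inclusion–exclusion: 287 − ⌊287/5⌋ − ⌊287/13⌋ − ⌊287/17⌋ + ⌊287/65⌋ + ⌊287/85⌋ + ⌊287/221⌋ − ⌊287/1105⌋ = 200.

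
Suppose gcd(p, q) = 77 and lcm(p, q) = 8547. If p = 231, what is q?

Using pq = gcd(p,q)·lcm(p,q) = 77·8547 = 658119, we get q = 658119/231 = 2849.

2849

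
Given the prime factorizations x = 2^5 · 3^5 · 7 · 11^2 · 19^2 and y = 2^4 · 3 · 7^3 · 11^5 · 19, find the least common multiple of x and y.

155067576558048

max exponent per prime: 2^5 · 3^5 · 7^3 · 11^5 · 19^2 = 155067576558048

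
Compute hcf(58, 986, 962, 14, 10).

58 = 2 · 29; 986 = 2 · 17 · 29; 962 = 2 · 13 · 37; 14 = 2 · 7; 10 = 2 · 5
gcd takes min exponent of each prime: 2 = 2

2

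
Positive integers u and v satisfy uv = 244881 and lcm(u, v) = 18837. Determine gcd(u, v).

13

gcd·lcm = product, so gcd = 244881/18837 = 13.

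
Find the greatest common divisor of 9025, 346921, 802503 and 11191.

361

9025 = 5² · 19²; 346921 = 19² · 31²; 802503 = 3² · 13 · 19³; 11191 = 19² · 31
gcd takes min exponent of each prime: 19² = 361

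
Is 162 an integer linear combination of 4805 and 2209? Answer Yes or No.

gcd(4805, 2209): 4805 = 2·2209 + 387; 2209 = 5·387 + 274; 387 = 1·274 + 113; 274 = 2·113 + 48; 113 = 2·48 + 17; 48 = 2·17 + 14; 17 = 1·14 + 3; 14 = 4·3 + 2; 3 = 1·2 + 1; 2 = 2·1 + 0 → 1
1 divides 162, so a solution exists.

Yes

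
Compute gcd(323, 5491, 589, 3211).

19

gcd(323, 5491): 5491 = 17·323 + 0 → 323
gcd(323, 589): 589 = 1·323 + 266; 323 = 1·266 + 57; 266 = 4·57 + 38; 57 = 1·38 + 19; 38 = 2·19 + 0 → 19
gcd(19, 3211): 3211 = 169·19 + 0 → 19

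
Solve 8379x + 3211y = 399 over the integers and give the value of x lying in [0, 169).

Reduce mod 3211: 8379x ≡ 399 (mod 3211). With g = gcd(8379, 3211) = 19 dividing 399, divide through: 441x ≡ 21 (mod 169).
Since gcd(441, 169) = 1, x ≡ 21·(441)⁻¹ ≡ 161 (mod 169). Smallest non-negative: 161.

161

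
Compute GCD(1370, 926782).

2

1370 = 2 · 5 · 137
926782 = 2 · 19 · 29³
Common: 2 = 2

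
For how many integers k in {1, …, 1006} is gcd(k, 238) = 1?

Prime factors of 238: 2, 7, 17. Count integers ≤ 1006 divisible by none of them.
By inclusion–exclusion: 1006 − ⌊1006/2⌋ − ⌊1006/7⌋ − ⌊1006/17⌋ + ⌊1006/14⌋ + ⌊1006/34⌋ + ⌊1006/119⌋ − ⌊1006/238⌋ = 405.

405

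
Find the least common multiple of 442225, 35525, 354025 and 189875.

574474597375

lcm(442225, 35525) = 442225·35525/gcd = 15710043125/1225 = 12824525
lcm(12824525, 354025) = 12824525·354025/gcd = 4540202463125/1225 = 3706287725
lcm(3706287725, 189875) = 3706287725·189875/gcd = 703731381784375/1225 = 574474597375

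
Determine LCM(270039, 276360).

507673320

gcd first: 276360 = 1·270039 + 6321; 270039 = 42·6321 + 4557; 6321 = 1·4557 + 1764; 4557 = 2·1764 + 1029; 1764 = 1·1029 + 735; 1029 = 1·735 + 294; 735 = 2·294 + 147; 294 = 2·147 + 0 → gcd = 147
lcm = 270039·276360/gcd = 74627978040/147 = 507673320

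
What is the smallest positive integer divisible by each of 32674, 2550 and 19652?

1416417900

lcm(32674, 2550) = 32674·2550/gcd = 83318700/34 = 2450550
lcm(2450550, 19652) = 2450550·19652/gcd = 48158208600/34 = 1416417900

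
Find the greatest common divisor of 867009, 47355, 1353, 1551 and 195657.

867009 = 3 · 11 · 13 · 43 · 47; 47355 = 3 · 5 · 7 · 11 · 41; 1353 = 3 · 11 · 41; 1551 = 3 · 11 · 47; 195657 = 3 · 7² · 11³
gcd takes min exponent of each prime: 3 · 11 = 33

33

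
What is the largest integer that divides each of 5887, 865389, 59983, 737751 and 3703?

5887 = 7 · 29²; 865389 = 3 · 7³ · 29²; 59983 = 7 · 11 · 19 · 41; 737751 = 3 · 7 · 19 · 43²; 3703 = 7 · 23²
gcd takes min exponent of each prime: 7 = 7

7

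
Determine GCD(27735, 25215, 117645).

gcd(27735, 25215): 27735 = 1·25215 + 2520; 25215 = 10·2520 + 15; 2520 = 168·15 + 0 → 15
gcd(15, 117645): 117645 = 7843·15 + 0 → 15

15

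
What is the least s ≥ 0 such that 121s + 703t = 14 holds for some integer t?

Euclid: 703 = 5·121 + 98; 121 = 1·98 + 23; 98 = 4·23 + 6; 23 = 3·6 + 5; 6 = 1·5 + 1; 5 = 5·1 + 0 → gcd = 1; 14 = 1·14.
Back-substitution yields 121·(-122) + 703·(21) = 1, so one solution is s = -122·14 = -1708, t = 21·14 = 294.
Solutions in s differ by 703/1 = 703; the one in [0, 703) is -1708 mod 703 = 401.

401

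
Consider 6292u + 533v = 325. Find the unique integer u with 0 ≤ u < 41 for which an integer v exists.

gcd(6292, 533) = 13 (Euclid: 6292 = 11·533 + 429; 533 = 1·429 + 104; 429 = 4·104 + 13; 104 = 8·13 + 0), and 13 | 325.
Extended Euclid: 6292·(5) + 533·(-59) = 13. Scale by 25: u₀ = 125.
General solution u = u₀ + 41t; reducing mod 41 gives u = 2 (and v = -23).

2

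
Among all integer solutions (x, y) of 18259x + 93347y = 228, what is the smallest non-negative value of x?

Reduce mod 93347: 18259x ≡ 228 (mod 93347). With g = gcd(18259, 93347) = 19 dividing 228, divide through: 961x ≡ 12 (mod 4913).
Since gcd(961, 4913) = 1, x ≡ 12·(961)⁻¹ ≡ 2183 (mod 4913). Smallest non-negative: 2183.

2183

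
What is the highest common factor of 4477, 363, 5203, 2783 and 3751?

121

gcd(4477, 363): 4477 = 12·363 + 121; 363 = 3·121 + 0 → 121
gcd(121, 5203): 5203 = 43·121 + 0 → 121
gcd(121, 2783): 2783 = 23·121 + 0 → 121
gcd(121, 3751): 3751 = 31·121 + 0 → 121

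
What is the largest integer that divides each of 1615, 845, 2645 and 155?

5

1615 = 5 · 17 · 19; 845 = 5 · 13²; 2645 = 5 · 23²; 155 = 5 · 31
gcd takes min exponent of each prime: 5 = 5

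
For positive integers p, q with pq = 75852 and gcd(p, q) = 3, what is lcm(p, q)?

25284

gcd·lcm = product, so lcm = 75852/3 = 25284.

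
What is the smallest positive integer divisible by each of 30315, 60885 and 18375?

30315 = 3 · 5 · 43 · 47; 60885 = 3³ · 5 · 11 · 41; 18375 = 3 · 5³ · 7²
lcm takes max exponent of each prime: 3³ · 5³ · 7² · 11 · 41 · 43 · 47 = 150734516625

150734516625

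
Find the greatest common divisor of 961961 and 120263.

143

961961 = 7 · 11 · 13 · 31²
120263 = 11 · 13 · 29²
Common: 11 · 13 = 143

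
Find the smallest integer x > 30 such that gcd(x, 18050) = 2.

gcd(x, 18050) = 2 forces 2 | x; write x = 2s. Then gcd(2s, 2·9025) = 2·gcd(s, 9025), so need gcd(s, 9025) = 1.
2s > 30 gives s ≥ 16. The least s ≥ 16 coprime to 9025 is 16, so x = 2·16 = 32.

32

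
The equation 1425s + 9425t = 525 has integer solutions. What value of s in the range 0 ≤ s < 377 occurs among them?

Reduce mod 9425: 1425s ≡ 525 (mod 9425). With g = gcd(1425, 9425) = 25 dividing 525, divide through: 57s ≡ 21 (mod 377).
Since gcd(57, 377) = 1, s ≡ 21·(57)⁻¹ ≡ 298 (mod 377). Smallest non-negative: 298.

298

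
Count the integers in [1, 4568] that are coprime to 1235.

Prime factors of 1235: 5, 13, 19. Count integers ≤ 4568 divisible by none of them.
By inclusion–exclusion: 4568 − ⌊4568/5⌋ − ⌊4568/13⌋ − ⌊4568/19⌋ + ⌊4568/65⌋ + ⌊4568/95⌋ + ⌊4568/247⌋ − ⌊4568/1235⌋ = 3197.

3197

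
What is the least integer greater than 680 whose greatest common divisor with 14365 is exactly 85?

765

gcd(t, 14365) = 85 forces 85 | t; write t = 85s. Then gcd(85s, 85·169) = 85·gcd(s, 169), so need gcd(s, 169) = 1.
85s > 680 gives s ≥ 9. The least s ≥ 9 coprime to 169 is 9, so t = 85·9 = 765.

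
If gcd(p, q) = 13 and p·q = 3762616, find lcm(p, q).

For any two positive integers, gcd × lcm equals their product. Hence lcm = 3762616 / 13 = 289432.

289432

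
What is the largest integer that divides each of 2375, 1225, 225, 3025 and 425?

2375 = 5³ · 19; 1225 = 5² · 7²; 225 = 3² · 5²; 3025 = 5² · 11²; 425 = 5² · 17
gcd takes min exponent of each prime: 5² = 25

25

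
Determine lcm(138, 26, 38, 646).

579462

138 = 2 · 3 · 23; 26 = 2 · 13; 38 = 2 · 19; 646 = 2 · 17 · 19
lcm takes max exponent of each prime: 2 · 3 · 13 · 17 · 19 · 23 = 579462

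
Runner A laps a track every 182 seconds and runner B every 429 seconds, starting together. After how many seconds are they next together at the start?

6006

182 = 2 · 7 · 13; 429 = 3 · 11 · 13
max exponents: 2 · 3 · 7 · 11 · 13 = 6006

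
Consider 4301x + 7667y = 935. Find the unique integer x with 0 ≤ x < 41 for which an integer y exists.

Reduce mod 7667: 4301x ≡ 935 (mod 7667). With g = gcd(4301, 7667) = 187 dividing 935, divide through: 23x ≡ 5 (mod 41).
Since gcd(23, 41) = 1, x ≡ 5·(23)⁻¹ ≡ 2 (mod 41). Smallest non-negative: 2.

2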